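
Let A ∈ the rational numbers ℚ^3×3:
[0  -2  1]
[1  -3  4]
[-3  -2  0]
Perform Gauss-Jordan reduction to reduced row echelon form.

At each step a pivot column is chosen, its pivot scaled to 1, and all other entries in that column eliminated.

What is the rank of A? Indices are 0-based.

step 1: exchange rows 0,1
step 1: normalize row 0 (÷1) = (1, -3, 4)
  row 2: subtract -3×row0 = (0, -11, 12)
step 2: normalize row 1 (÷-2) = (0, 1, -1/2)
  row 0: subtract -3×row1 = (1, 0, 5/2)
  row 2: subtract -11×row1 = (0, 0, 13/2)
step 3: normalize row 2 (÷13/2) = (0, 0, 1)
  row 0: subtract 5/2×row2 = (1, 0, 0)
  row 1: subtract -1/2×row2 = (0, 1, 0)

rank = 3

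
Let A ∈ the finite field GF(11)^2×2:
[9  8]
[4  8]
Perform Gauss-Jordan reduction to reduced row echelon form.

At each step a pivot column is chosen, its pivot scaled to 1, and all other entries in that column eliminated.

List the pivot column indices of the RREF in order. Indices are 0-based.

pivot columns: 0, 1

pivot(0,0)=9: scale R0 → (1, 7)
  clear (1,0): R1 −= (4)R0 → (0, 2)
pivot(1,1)=2: scale R1 → (0, 1)
  clear (0,1): R0 −= (7)R1 → (1, 0)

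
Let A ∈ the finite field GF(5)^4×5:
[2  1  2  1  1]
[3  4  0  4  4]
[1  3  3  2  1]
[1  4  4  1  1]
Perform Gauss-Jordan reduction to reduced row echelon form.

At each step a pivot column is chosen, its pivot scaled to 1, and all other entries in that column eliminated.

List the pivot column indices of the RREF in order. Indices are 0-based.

pivot(0,0)=2: scale R0 → (1, 3, 1, 3, 3)
  clear (1,0): R1 −= (3)R0 → (0, 0, 2, 0, 0)
  clear (2,0): R2 −= (1)R0 → (0, 0, 2, 4, 3)
  clear (3,0): R3 −= (1)R0 → (0, 1, 3, 3, 3)
pivot(1,1): swap R1↔R3
pivot(1,1)=1: scale R1 → (0, 1, 3, 3, 3)
  clear (0,1): R0 −= (3)R1 → (1, 0, 2, 4, 4)
pivot(2,2)=2: scale R2 → (0, 0, 1, 2, 4)
  clear (0,2): R0 −= (2)R2 → (1, 0, 0, 0, 1)
  clear (1,2): R1 −= (3)R2 → (0, 1, 0, 2, 1)
  clear (3,2): R3 −= (2)R2 → (0, 0, 0, 1, 2)
pivot(3,3)=1: scale R3 → (0, 0, 0, 1, 2)
  clear (1,3): R1 −= (2)R3 → (0, 1, 0, 0, 2)
  clear (2,3): R2 −= (2)R3 → (0, 0, 1, 0, 0)

pivot columns: 0, 1, 2, 3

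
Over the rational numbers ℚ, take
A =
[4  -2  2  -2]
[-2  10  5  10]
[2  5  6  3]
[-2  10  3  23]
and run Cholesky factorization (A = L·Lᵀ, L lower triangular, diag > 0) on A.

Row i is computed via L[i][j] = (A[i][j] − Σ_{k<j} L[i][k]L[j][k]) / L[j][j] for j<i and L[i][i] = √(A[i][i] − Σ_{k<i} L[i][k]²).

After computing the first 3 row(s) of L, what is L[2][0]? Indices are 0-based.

Step 1: L[0][0] = √(4) = 2.
  L[1][0] = (-2) / L[0][0] = -1.
Step 2: L[1][1] = √(9) = 3.
  L[2][0] = (2) / L[0][0] = 1.
  L[2][1] = (6) / L[1][1] = 2.
Step 3: L[2][2] = √(1) = 1.

L[2][0] = 1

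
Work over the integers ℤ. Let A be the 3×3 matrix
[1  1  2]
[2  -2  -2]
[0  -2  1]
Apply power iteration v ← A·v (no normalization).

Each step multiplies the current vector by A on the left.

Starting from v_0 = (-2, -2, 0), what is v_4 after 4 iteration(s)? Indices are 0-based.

v_0 = (-2, -2, 0).
v_1 = A·v_0 = (-4, 0, 4).
v_2 = A·v_1 = (4, -16, 4).
v_3 = A·v_2 = (-4, 32, 36).
v_4 = A·v_3 = (100, -144, -28).

v_4 = (100, -144, -28)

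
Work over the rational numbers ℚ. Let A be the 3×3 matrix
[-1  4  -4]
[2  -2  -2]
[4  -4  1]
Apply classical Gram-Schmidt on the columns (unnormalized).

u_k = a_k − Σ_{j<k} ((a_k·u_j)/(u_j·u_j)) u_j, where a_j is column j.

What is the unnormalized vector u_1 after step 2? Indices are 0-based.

Step 1: u_0 = a_0 = (-1, 2, 4).
Step 2: u_1 = a_1 − (-8/7)·u_0 = (20/7, 2/7, 4/7).

u_1 = (20/7, 2/7, 4/7)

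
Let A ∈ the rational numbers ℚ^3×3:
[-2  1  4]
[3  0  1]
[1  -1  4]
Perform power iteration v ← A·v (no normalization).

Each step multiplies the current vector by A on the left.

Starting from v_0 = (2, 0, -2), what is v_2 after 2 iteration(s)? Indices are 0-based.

v_2 = (4, -42, -40)

v_0 = (2, 0, -2).
v_1 = A·v_0 = (-12, 4, -6).
v_2 = A·v_1 = (4, -42, -40).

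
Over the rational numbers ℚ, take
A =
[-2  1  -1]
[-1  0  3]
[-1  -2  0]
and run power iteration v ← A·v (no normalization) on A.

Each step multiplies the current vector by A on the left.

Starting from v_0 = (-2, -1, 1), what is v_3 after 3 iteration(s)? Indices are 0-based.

v_3 = (28, -33, -17)

v_0 = (-2, -1, 1).
v_1 = A·v_0 = (2, 5, 4).
v_2 = A·v_1 = (-3, 10, -12).
v_3 = A·v_2 = (28, -33, -17).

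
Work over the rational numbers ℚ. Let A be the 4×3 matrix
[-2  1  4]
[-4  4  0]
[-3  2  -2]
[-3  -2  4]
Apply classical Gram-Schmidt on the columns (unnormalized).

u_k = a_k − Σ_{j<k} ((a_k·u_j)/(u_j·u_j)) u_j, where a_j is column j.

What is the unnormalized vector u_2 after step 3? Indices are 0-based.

u_2 = (1036/313, 124/313, -811/313, -45/313)

Step 1: u_0 = a_0 = (-2, -4, -3, -3).
Step 2: u_1 = a_1 − (-9/19)·u_0 = (1/19, 40/19, 11/19, -65/19).
Step 3: u_2 = a_2 − (-7/19)·u_0 − (-278/313)·u_1 = (1036/313, 124/313, -811/313, -45/313).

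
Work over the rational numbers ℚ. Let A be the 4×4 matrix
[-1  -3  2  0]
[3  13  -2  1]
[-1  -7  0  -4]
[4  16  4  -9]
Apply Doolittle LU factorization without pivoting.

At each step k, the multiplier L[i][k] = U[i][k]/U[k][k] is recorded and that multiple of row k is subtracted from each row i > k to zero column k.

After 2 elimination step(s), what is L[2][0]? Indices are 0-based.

L[2][0] = 1

[col 0] pivot -1
  R1 -= -3*R0 → (0, 4, 4, 1)  (L[1][0] := -3)
  R2 -= 1*R0 → (0, -4, -2, -4)  (L[2][0] := 1)
  R3 -= -4*R0 → (0, 4, 12, -9)  (L[3][0] := -4)
[col 1] pivot 4
  R2 -= -1*R1 → (0, 0, 2, -3)  (L[2][1] := -1)
  R3 -= 1*R1 → (0, 0, 8, -10)  (L[3][1] := 1)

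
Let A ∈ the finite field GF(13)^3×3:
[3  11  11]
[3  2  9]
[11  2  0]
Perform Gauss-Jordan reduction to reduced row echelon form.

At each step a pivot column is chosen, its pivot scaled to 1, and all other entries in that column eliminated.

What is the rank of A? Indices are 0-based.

pivot(0,0)=3: scale R0 → (1, 8, 8)
  clear (1,0): R1 −= (3)R0 → (0, 4, 11)
  clear (2,0): R2 −= (11)R0 → (0, 5, 3)
pivot(1,1)=4: scale R1 → (0, 1, 6)
  clear (0,1): R0 −= (8)R1 → (1, 0, 12)
  clear (2,1): R2 −= (5)R1 → (0, 0, 12)
pivot(2,2)=12: scale R2 → (0, 0, 1)
  clear (0,2): R0 −= (12)R2 → (1, 0, 0)
  clear (1,2): R1 −= (6)R2 → (0, 1, 0)

rank = 3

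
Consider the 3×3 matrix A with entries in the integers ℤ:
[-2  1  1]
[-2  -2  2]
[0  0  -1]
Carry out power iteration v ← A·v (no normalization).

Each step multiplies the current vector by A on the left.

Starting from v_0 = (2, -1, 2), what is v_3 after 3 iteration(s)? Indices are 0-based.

v_3 = (-12, -4, -2)

v_0 = (2, -1, 2).
v_1 = A·v_0 = (-3, 2, -2).
v_2 = A·v_1 = (6, -2, 2).
v_3 = A·v_2 = (-12, -4, -2).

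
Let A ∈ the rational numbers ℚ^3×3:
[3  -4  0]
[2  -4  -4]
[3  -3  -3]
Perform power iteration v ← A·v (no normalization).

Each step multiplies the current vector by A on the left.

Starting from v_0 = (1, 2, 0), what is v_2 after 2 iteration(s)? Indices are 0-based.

v_2 = (9, 26, 12)

v_0 = (1, 2, 0).
v_1 = A·v_0 = (-5, -6, -3).
v_2 = A·v_1 = (9, 26, 12).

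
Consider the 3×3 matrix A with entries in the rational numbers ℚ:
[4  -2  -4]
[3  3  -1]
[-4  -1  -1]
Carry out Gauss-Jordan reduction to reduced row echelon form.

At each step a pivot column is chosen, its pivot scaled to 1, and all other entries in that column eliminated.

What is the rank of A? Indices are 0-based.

pivot(0,0)=4: scale R0 → (1, -1/2, -1)
  clear (1,0): R1 −= (3)R0 → (0, 9/2, 2)
  clear (2,0): R2 −= (-4)R0 → (0, -3, -5)
pivot(1,1)=9/2: scale R1 → (0, 1, 4/9)
  clear (0,1): R0 −= (-1/2)R1 → (1, 0, -7/9)
  clear (2,1): R2 −= (-3)R1 → (0, 0, -11/3)
pivot(2,2)=-11/3: scale R2 → (0, 0, 1)
  clear (0,2): R0 −= (-7/9)R2 → (1, 0, 0)
  clear (1,2): R1 −= (4/9)R2 → (0, 1, 0)

rank = 3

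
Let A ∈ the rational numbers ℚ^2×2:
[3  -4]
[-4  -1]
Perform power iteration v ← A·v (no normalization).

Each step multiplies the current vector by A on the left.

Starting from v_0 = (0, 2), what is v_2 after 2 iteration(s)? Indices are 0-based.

v_2 = (-16, 34)

v_0 = (0, 2).
v_1 = A·v_0 = (-8, -2).
v_2 = A·v_1 = (-16, 34).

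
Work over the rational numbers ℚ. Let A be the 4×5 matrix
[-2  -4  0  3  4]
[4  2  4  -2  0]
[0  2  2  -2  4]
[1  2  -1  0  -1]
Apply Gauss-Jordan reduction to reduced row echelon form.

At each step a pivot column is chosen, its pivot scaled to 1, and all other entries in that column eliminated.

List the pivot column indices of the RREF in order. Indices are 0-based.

pivot columns: 0, 1, 2, 3

[1] R0 /= -2  ⇒  (1, 2, 0, -3/2, -2)
     R1 -= 4·R0  ⇒  (0, -6, 4, 4, 8)
     R3 -= 1·R0  ⇒  (0, 0, -1, 3/2, 1)
[2] R1 /= -6  ⇒  (0, 1, -2/3, -2/3, -4/3)
     R0 -= 2·R1  ⇒  (1, 0, 4/3, -1/6, 2/3)
     R2 -= 2·R1  ⇒  (0, 0, 10/3, -2/3, 20/3)
[3] R2 /= 10/3  ⇒  (0, 0, 1, -1/5, 2)
     R0 -= 4/3·R2  ⇒  (1, 0, 0, 1/10, -2)
     R1 -= -2/3·R2  ⇒  (0, 1, 0, -4/5, 0)
     R3 -= -1·R2  ⇒  (0, 0, 0, 13/10, 3)
[4] R3 /= 13/10  ⇒  (0, 0, 0, 1, 30/13)
     R0 -= 1/10·R3  ⇒  (1, 0, 0, 0, -29/13)
     R1 -= -4/5·R3  ⇒  (0, 1, 0, 0, 24/13)
     R2 -= -1/5·R3  ⇒  (0, 0, 1, 0, 32/13)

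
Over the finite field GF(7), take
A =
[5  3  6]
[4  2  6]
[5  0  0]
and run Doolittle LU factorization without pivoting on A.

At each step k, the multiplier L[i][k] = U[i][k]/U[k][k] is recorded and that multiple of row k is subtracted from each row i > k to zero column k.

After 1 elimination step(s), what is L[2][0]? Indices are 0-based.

L[2][0] = 1

Step 1: pivot at (0,0) is 5.
  row1 ← row1 − (5)·row0  ⇒  L[1][0]=5, U row1=(0, 1, 4)
  row2 ← row2 − (1)·row0  ⇒  L[2][0]=1, U row2=(0, 4, 1)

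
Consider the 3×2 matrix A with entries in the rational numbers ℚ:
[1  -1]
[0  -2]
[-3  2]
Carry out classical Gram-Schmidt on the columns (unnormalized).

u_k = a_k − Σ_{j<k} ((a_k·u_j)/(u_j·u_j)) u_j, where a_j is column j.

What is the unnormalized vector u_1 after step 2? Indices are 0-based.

Step 1: u_0 = a_0 = (1, 0, -3).
Step 2: u_1 = a_1 − (-7/10)·u_0 = (-3/10, -2, -1/10).

u_1 = (-3/10, -2, -1/10)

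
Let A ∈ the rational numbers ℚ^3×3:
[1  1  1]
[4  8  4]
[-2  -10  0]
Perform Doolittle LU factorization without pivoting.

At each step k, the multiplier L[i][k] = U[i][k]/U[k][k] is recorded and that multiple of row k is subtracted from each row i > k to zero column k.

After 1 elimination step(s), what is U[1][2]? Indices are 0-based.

k=0: U[0][0]=1
  eliminate (1,0): mult=4, new row 1: (0, 4, 0); set L[1][0]=4
  eliminate (2,0): mult=-2, new row 2: (0, -8, 2); set L[2][0]=-2

U[1][2] = 0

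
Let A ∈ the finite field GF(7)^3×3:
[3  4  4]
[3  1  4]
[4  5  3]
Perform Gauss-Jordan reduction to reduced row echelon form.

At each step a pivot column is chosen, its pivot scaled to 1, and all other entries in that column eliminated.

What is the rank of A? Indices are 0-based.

rank = 2

[1] R0 /= 3  ⇒  (1, 6, 6)
     R1 -= 3·R0  ⇒  (0, 4, 0)
     R2 -= 4·R0  ⇒  (0, 2, 0)
[2] R1 /= 4  ⇒  (0, 1, 0)
     R0 -= 6·R1  ⇒  (1, 0, 6)
     R2 -= 2·R1  ⇒  (0, 0, 0)
column 2 empty below row 2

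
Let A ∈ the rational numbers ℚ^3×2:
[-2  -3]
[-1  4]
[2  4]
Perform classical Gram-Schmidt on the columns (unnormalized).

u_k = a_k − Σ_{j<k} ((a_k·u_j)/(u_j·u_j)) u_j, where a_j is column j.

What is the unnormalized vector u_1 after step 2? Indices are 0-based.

u_1 = (-7/9, 46/9, 16/9)

Step 1: u_0 = a_0 = (-2, -1, 2).
Step 2: u_1 = a_1 − (10/9)·u_0 = (-7/9, 46/9, 16/9).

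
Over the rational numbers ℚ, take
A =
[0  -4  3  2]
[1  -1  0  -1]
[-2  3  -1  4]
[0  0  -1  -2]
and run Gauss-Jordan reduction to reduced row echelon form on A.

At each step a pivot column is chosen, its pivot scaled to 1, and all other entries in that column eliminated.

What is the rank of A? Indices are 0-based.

[1] R0 <-> R1
[1] R0 /= 1  ⇒  (1, -1, 0, -1)
     R2 -= -2·R0  ⇒  (0, 1, -1, 2)
[2] R1 /= -4  ⇒  (0, 1, -3/4, -1/2)
     R0 -= -1·R1  ⇒  (1, 0, -3/4, -3/2)
     R2 -= 1·R1  ⇒  (0, 0, -1/4, 5/2)
[3] R2 /= -1/4  ⇒  (0, 0, 1, -10)
     R0 -= -3/4·R2  ⇒  (1, 0, 0, -9)
     R1 -= -3/4·R2  ⇒  (0, 1, 0, -8)
     R3 -= -1·R2  ⇒  (0, 0, 0, -12)
[4] R3 /= -12  ⇒  (0, 0, 0, 1)
     R0 -= -9·R3  ⇒  (1, 0, 0, 0)
     R1 -= -8·R3  ⇒  (0, 1, 0, 0)
     R2 -= -10·R3  ⇒  (0, 0, 1, 0)

rank = 4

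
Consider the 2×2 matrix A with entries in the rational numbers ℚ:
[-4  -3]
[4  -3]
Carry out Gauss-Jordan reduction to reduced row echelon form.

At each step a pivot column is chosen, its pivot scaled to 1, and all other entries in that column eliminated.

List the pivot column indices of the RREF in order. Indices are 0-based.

step 1: normalize row 0 (÷-4) = (1, 3/4)
  row 1: subtract 4×row0 = (0, -6)
step 2: normalize row 1 (÷-6) = (0, 1)
  row 0: subtract 3/4×row1 = (1, 0)

pivot columns: 0, 1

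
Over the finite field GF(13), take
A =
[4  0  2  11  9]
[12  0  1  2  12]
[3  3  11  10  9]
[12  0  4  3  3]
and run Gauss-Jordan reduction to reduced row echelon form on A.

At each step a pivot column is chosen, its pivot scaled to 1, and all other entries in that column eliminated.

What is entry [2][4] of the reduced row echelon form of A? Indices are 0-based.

M[2][4] = 7

[1] R0 /= 4  ⇒  (1, 0, 7, 6, 12)
     R1 -= 12·R0  ⇒  (0, 0, 8, 8, 11)
     R2 -= 3·R0  ⇒  (0, 3, 3, 5, 12)
     R3 -= 12·R0  ⇒  (0, 0, 11, 9, 2)
[2] R1 <-> R2
[2] R1 /= 3  ⇒  (0, 1, 1, 6, 4)
[3] R2 /= 8  ⇒  (0, 0, 1, 1, 3)
     R0 -= 7·R2  ⇒  (1, 0, 0, 12, 4)
     R1 -= 1·R2  ⇒  (0, 1, 0, 5, 1)
     R3 -= 11·R2  ⇒  (0, 0, 0, 11, 8)
[4] R3 /= 11  ⇒  (0, 0, 0, 1, 9)
     R0 -= 12·R3  ⇒  (1, 0, 0, 0, 0)
     R1 -= 5·R3  ⇒  (0, 1, 0, 0, 8)
     R2 -= 1·R3  ⇒  (0, 0, 1, 0, 7)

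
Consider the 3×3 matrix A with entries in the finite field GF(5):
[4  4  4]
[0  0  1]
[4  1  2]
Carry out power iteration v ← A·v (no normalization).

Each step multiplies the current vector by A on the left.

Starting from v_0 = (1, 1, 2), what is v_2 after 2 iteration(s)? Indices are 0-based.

v_2 = (3, 4, 4)

v_0 = (1, 1, 2).
v_1 = A·v_0 = (1, 2, 4).
v_2 = A·v_1 = (3, 4, 4).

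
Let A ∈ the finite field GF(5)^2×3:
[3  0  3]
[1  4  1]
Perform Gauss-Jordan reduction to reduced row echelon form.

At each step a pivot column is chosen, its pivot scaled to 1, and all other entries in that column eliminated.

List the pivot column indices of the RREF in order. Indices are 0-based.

pivot(0,0)=3: scale R0 → (1, 0, 1)
  clear (1,0): R1 −= (1)R0 → (0, 4, 0)
pivot(1,1)=4: scale R1 → (0, 1, 0)

pivot columns: 0, 1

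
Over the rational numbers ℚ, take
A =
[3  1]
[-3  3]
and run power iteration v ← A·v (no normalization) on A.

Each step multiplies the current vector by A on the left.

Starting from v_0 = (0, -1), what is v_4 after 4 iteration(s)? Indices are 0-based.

v_0 = (0, -1).
v_1 = A·v_0 = (-1, -3).
v_2 = A·v_1 = (-6, -6).
v_3 = A·v_2 = (-24, 0).
v_4 = A·v_3 = (-72, 72).

v_4 = (-72, 72)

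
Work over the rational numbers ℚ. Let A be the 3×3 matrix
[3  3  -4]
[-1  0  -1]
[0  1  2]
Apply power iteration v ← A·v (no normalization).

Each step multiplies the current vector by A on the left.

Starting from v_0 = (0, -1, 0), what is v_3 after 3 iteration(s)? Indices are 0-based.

v_0 = (0, -1, 0).
v_1 = A·v_0 = (-3, 0, -1).
v_2 = A·v_1 = (-5, 4, -2).
v_3 = A·v_2 = (5, 7, 0).

v_3 = (5, 7, 0)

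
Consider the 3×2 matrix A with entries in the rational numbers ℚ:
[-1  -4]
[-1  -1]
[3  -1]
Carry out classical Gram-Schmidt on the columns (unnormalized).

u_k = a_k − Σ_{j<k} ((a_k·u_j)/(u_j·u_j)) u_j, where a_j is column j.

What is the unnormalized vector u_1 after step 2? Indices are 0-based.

u_1 = (-42/11, -9/11, -17/11)

Step 1: u_0 = a_0 = (-1, -1, 3).
Step 2: u_1 = a_1 − (2/11)·u_0 = (-42/11, -9/11, -17/11).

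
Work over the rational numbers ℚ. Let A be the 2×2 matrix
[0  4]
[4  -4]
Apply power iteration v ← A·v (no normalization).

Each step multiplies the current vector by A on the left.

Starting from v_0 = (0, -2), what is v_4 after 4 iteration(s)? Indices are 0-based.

v_4 = (1536, -2560)

v_0 = (0, -2).
v_1 = A·v_0 = (-8, 8).
v_2 = A·v_1 = (32, -64).
v_3 = A·v_2 = (-256, 384).
v_4 = A·v_3 = (1536, -2560).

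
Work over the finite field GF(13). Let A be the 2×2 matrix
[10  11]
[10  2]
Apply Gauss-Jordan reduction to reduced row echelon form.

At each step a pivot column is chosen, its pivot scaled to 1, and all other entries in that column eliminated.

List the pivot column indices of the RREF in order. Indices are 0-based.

step 1: normalize row 0 (÷10) = (1, 5)
  row 1: subtract 10×row0 = (0, 4)
step 2: normalize row 1 (÷4) = (0, 1)
  row 0: subtract 5×row1 = (1, 0)

pivot columns: 0, 1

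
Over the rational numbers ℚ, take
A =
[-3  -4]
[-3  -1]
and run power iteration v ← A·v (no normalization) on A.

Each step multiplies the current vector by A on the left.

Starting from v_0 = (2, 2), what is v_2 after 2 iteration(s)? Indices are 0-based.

v_0 = (2, 2).
v_1 = A·v_0 = (-14, -8).
v_2 = A·v_1 = (74, 50).

v_2 = (74, 50)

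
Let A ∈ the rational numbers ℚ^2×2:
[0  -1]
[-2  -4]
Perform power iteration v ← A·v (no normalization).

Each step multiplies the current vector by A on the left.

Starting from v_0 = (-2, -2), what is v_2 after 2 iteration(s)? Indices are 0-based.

v_0 = (-2, -2).
v_1 = A·v_0 = (2, 12).
v_2 = A·v_1 = (-12, -52).

v_2 = (-12, -52)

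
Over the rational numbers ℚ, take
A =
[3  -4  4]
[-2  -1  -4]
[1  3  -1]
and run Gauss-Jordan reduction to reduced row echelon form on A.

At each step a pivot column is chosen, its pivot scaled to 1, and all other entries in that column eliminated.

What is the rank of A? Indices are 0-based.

rank = 3

step 1: normalize row 0 (÷3) = (1, -4/3, 4/3)
  row 1: subtract -2×row0 = (0, -11/3, -4/3)
  row 2: subtract 1×row0 = (0, 13/3, -7/3)
step 2: normalize row 1 (÷-11/3) = (0, 1, 4/11)
  row 0: subtract -4/3×row1 = (1, 0, 20/11)
  row 2: subtract 13/3×row1 = (0, 0, -43/11)
step 3: normalize row 2 (÷-43/11) = (0, 0, 1)
  row 0: subtract 20/11×row2 = (1, 0, 0)
  row 1: subtract 4/11×row2 = (0, 1, 0)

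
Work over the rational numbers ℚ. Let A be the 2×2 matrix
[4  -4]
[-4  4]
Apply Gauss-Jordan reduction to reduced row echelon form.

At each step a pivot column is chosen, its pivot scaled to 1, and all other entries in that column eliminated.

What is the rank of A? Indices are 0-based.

rank = 1

step 1: normalize row 0 (÷4) = (1, -1)
  row 1: subtract -4×row0 = (0, 0)
skip col 1 (zero from row 1)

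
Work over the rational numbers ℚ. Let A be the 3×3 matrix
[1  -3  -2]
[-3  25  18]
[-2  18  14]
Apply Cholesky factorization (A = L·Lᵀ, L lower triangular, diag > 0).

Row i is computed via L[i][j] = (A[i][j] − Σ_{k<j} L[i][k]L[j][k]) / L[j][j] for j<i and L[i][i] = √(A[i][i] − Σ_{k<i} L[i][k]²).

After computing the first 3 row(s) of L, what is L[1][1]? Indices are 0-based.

L[1][1] = 4

Step 1: L[0][0] = √(1) = 1.
  L[1][0] = (-3) / L[0][0] = -3.
Step 2: L[1][1] = √(16) = 4.
  L[2][0] = (-2) / L[0][0] = -2.
  L[2][1] = (12) / L[1][1] = 3.
Step 3: L[2][2] = √(1) = 1.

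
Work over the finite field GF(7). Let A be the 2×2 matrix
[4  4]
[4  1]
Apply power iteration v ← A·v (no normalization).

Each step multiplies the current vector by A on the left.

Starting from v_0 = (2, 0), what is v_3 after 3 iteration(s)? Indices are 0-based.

v_0 = (2, 0).
v_1 = A·v_0 = (1, 1).
v_2 = A·v_1 = (1, 5).
v_3 = A·v_2 = (3, 2).

v_3 = (3, 2)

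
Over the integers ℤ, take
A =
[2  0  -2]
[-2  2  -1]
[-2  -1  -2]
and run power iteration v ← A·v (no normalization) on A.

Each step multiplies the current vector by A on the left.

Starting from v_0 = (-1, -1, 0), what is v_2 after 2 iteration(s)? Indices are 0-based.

v_0 = (-1, -1, 0).
v_1 = A·v_0 = (-2, 0, 3).
v_2 = A·v_1 = (-10, 1, -2).

v_2 = (-10, 1, -2)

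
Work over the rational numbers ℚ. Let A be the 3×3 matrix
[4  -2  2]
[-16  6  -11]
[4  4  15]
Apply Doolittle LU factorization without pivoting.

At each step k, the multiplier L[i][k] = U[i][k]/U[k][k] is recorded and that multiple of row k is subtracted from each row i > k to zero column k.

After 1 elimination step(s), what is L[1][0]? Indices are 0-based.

L[1][0] = -4

k=0: U[0][0]=4
  eliminate (1,0): mult=-4, new row 1: (0, -2, -3); set L[1][0]=-4
  eliminate (2,0): mult=1, new row 2: (0, 6, 13); set L[2][0]=1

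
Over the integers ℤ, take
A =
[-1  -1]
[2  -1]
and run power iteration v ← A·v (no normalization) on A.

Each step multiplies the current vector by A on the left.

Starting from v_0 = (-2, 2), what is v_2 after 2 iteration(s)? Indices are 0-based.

v_2 = (6, 6)

v_0 = (-2, 2).
v_1 = A·v_0 = (0, -6).
v_2 = A·v_1 = (6, 6).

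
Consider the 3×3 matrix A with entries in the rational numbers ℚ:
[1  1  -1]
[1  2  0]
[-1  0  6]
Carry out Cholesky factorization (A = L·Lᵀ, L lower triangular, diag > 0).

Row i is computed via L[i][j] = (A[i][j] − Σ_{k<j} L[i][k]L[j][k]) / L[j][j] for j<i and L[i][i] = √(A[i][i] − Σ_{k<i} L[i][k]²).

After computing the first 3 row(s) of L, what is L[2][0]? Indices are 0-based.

L[2][0] = -1

Step 1: L[0][0] = √(1) = 1.
  L[1][0] = (1) / L[0][0] = 1.
Step 2: L[1][1] = √(1) = 1.
  L[2][0] = (-1) / L[0][0] = -1.
  L[2][1] = (1) / L[1][1] = 1.
Step 3: L[2][2] = √(4) = 2.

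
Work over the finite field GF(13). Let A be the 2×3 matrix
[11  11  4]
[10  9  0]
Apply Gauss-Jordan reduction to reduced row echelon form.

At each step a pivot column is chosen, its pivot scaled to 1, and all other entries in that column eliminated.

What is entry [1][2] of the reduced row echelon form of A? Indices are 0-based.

M[1][2] = 6

pivot(0,0)=11: scale R0 → (1, 1, 11)
  clear (1,0): R1 −= (10)R0 → (0, 12, 7)
pivot(1,1)=12: scale R1 → (0, 1, 6)
  clear (0,1): R0 −= (1)R1 → (1, 0, 5)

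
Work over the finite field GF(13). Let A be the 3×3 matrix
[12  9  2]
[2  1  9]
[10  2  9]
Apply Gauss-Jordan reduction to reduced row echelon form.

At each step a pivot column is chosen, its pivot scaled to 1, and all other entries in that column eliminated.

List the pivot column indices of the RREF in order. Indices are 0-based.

step 1: normalize row 0 (÷12) = (1, 4, 11)
  row 1: subtract 2×row0 = (0, 6, 0)
  row 2: subtract 10×row0 = (0, 1, 3)
step 2: normalize row 1 (÷6) = (0, 1, 0)
  row 0: subtract 4×row1 = (1, 0, 11)
  row 2: subtract 1×row1 = (0, 0, 3)
step 3: normalize row 2 (÷3) = (0, 0, 1)
  row 0: subtract 11×row2 = (1, 0, 0)

pivot columns: 0, 1, 2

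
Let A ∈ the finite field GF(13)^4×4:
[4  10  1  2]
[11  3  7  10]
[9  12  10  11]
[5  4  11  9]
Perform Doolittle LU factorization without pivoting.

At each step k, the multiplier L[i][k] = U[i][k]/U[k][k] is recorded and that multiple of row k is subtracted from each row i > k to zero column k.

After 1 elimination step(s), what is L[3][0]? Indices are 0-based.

k=0: U[0][0]=4
  eliminate (1,0): mult=6, new row 1: (0, 8, 1, 11); set L[1][0]=6
  eliminate (2,0): mult=12, new row 2: (0, 9, 11, 0); set L[2][0]=12
  eliminate (3,0): mult=11, new row 3: (0, 11, 0, 0); set L[3][0]=11

L[3][0] = 11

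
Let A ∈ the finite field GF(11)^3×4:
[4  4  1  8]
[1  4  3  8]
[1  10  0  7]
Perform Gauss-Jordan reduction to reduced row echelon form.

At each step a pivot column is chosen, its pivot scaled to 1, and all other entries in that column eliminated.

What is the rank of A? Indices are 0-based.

pivot(0,0)=4: scale R0 → (1, 1, 3, 2)
  clear (1,0): R1 −= (1)R0 → (0, 3, 0, 6)
  clear (2,0): R2 −= (1)R0 → (0, 9, 8, 5)
pivot(1,1)=3: scale R1 → (0, 1, 0, 2)
  clear (0,1): R0 −= (1)R1 → (1, 0, 3, 0)
  clear (2,1): R2 −= (9)R1 → (0, 0, 8, 9)
pivot(2,2)=8: scale R2 → (0, 0, 1, 8)
  clear (0,2): R0 −= (3)R2 → (1, 0, 0, 9)

rank = 3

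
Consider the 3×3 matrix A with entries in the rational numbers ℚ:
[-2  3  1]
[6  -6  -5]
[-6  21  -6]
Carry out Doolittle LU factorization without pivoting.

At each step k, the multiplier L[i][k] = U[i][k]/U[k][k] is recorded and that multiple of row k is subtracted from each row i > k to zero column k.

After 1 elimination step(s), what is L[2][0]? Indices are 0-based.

L[2][0] = 3

k=0: U[0][0]=-2
  eliminate (1,0): mult=-3, new row 1: (0, 3, -2); set L[1][0]=-3
  eliminate (2,0): mult=3, new row 2: (0, 12, -9); set L[2][0]=3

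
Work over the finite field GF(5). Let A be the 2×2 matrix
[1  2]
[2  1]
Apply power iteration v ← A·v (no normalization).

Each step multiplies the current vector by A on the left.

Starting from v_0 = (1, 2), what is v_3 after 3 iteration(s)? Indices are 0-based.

v_3 = (1, 0)

v_0 = (1, 2).
v_1 = A·v_0 = (0, 4).
v_2 = A·v_1 = (3, 4).
v_3 = A·v_2 = (1, 0).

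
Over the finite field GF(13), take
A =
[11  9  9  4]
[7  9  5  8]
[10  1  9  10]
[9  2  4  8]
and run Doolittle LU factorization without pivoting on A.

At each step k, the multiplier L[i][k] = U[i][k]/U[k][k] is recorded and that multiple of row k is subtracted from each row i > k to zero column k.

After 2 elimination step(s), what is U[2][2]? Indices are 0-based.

U[2][2] = 5

[col 0] pivot 11
  R1 -= 3*R0 → (0, 8, 4, 9)  (L[1][0] := 3)
  R2 -= 8*R0 → (0, 7, 2, 4)  (L[2][0] := 8)
  R3 -= 2*R0 → (0, 10, 12, 0)  (L[3][0] := 2)
[col 1] pivot 8
  R2 -= 9*R1 → (0, 0, 5, 1)  (L[2][1] := 9)
  R3 -= 11*R1 → (0, 0, 7, 5)  (L[3][1] := 11)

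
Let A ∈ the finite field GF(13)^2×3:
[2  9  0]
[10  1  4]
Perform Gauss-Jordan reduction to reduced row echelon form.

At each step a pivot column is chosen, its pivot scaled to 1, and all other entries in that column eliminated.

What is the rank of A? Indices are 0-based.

rank = 2

step 1: normalize row 0 (÷2) = (1, 11, 0)
  row 1: subtract 10×row0 = (0, 8, 4)
step 2: normalize row 1 (÷8) = (0, 1, 7)
  row 0: subtract 11×row1 = (1, 0, 1)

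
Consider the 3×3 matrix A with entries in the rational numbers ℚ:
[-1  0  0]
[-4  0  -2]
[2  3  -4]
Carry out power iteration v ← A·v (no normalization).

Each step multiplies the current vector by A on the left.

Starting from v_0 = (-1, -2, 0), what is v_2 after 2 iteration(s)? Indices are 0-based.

v_0 = (-1, -2, 0).
v_1 = A·v_0 = (1, 4, -8).
v_2 = A·v_1 = (-1, 12, 46).

v_2 = (-1, 12, 46)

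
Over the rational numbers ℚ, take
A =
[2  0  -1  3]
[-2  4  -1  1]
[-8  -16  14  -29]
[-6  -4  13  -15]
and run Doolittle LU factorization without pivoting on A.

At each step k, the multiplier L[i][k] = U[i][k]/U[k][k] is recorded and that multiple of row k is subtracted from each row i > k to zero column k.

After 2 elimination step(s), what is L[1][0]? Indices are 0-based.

L[1][0] = -1

Step 1: pivot at (0,0) is 2.
  row1 ← row1 − (-1)·row0  ⇒  L[1][0]=-1, U row1=(0, 4, -2, 4)
  row2 ← row2 − (-4)·row0  ⇒  L[2][0]=-4, U row2=(0, -16, 10, -17)
  row3 ← row3 − (-3)·row0  ⇒  L[3][0]=-3, U row3=(0, -4, 10, -6)
Step 2: pivot at (1,1) is 4.
  row2 ← row2 − (-4)·row1  ⇒  L[2][1]=-4, U row2=(0, 0, 2, -1)
  row3 ← row3 − (-1)·row1  ⇒  L[3][1]=-1, U row3=(0, 0, 8, -2)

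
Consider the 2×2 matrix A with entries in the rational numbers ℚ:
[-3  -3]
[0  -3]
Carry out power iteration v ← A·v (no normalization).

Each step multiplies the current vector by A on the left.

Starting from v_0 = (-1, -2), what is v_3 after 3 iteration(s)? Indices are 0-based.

v_0 = (-1, -2).
v_1 = A·v_0 = (9, 6).
v_2 = A·v_1 = (-45, -18).
v_3 = A·v_2 = (189, 54).

v_3 = (189, 54)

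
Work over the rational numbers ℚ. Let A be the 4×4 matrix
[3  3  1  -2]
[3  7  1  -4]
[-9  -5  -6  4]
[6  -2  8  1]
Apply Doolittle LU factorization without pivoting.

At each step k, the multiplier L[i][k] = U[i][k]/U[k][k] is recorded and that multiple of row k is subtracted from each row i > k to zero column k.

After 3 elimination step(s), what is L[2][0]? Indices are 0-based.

L[2][0] = -3

[col 0] pivot 3
  R1 -= 1*R0 → (0, 4, 0, -2)  (L[1][0] := 1)
  R2 -= -3*R0 → (0, 4, -3, -2)  (L[2][0] := -3)
  R3 -= 2*R0 → (0, -8, 6, 5)  (L[3][0] := 2)
[col 1] pivot 4
  R2 -= 1*R1 → (0, 0, -3, 0)  (L[2][1] := 1)
  R3 -= -2*R1 → (0, 0, 6, 1)  (L[3][1] := -2)
[col 2] pivot -3
  R3 -= -2*R2 → (0, 0, 0, 1)  (L[3][2] := -2)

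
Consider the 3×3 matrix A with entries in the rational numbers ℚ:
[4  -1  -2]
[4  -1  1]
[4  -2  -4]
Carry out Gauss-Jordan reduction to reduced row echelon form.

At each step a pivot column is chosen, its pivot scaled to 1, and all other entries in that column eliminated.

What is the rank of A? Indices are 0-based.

[1] R0 /= 4  ⇒  (1, -1/4, -1/2)
     R1 -= 4·R0  ⇒  (0, 0, 3)
     R2 -= 4·R0  ⇒  (0, -1, -2)
[2] R1 <-> R2
[2] R1 /= -1  ⇒  (0, 1, 2)
     R0 -= -1/4·R1  ⇒  (1, 0, 0)
[3] R2 /= 3  ⇒  (0, 0, 1)
     R1 -= 2·R2  ⇒  (0, 1, 0)

rank = 3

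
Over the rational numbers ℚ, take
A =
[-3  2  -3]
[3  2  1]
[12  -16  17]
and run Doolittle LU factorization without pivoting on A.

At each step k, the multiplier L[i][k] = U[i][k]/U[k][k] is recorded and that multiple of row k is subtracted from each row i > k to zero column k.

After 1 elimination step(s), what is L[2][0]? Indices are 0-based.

[col 0] pivot -3
  R1 -= -1*R0 → (0, 4, -2)  (L[1][0] := -1)
  R2 -= -4*R0 → (0, -8, 5)  (L[2][0] := -4)

L[2][0] = -4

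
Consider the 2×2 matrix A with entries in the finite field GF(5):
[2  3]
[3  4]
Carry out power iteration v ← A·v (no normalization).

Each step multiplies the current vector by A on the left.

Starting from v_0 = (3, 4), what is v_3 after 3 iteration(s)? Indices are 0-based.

v_3 = (4, 4)

v_0 = (3, 4).
v_1 = A·v_0 = (3, 0).
v_2 = A·v_1 = (1, 4).
v_3 = A·v_2 = (4, 4).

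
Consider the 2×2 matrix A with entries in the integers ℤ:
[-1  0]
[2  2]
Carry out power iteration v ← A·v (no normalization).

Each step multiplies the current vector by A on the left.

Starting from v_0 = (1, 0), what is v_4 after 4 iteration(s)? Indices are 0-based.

v_4 = (1, 10)

v_0 = (1, 0).
v_1 = A·v_0 = (-1, 2).
v_2 = A·v_1 = (1, 2).
v_3 = A·v_2 = (-1, 6).
v_4 = A·v_3 = (1, 10).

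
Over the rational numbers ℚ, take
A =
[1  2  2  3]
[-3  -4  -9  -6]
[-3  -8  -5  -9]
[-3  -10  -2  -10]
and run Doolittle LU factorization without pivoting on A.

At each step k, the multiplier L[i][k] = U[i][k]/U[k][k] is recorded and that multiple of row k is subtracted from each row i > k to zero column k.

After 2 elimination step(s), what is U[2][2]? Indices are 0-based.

[col 0] pivot 1
  R1 -= -3*R0 → (0, 2, -3, 3)  (L[1][0] := -3)
  R2 -= -3*R0 → (0, -2, 1, 0)  (L[2][0] := -3)
  R3 -= -3*R0 → (0, -4, 4, -1)  (L[3][0] := -3)
[col 1] pivot 2
  R2 -= -1*R1 → (0, 0, -2, 3)  (L[2][1] := -1)
  R3 -= -2*R1 → (0, 0, -2, 5)  (L[3][1] := -2)

U[2][2] = -2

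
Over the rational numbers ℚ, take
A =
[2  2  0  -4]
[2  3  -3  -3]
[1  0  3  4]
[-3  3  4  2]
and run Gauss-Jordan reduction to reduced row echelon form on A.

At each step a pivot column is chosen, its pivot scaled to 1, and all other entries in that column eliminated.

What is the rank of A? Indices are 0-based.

rank = 4

step 1: normalize row 0 (÷2) = (1, 1, 0, -2)
  row 1: subtract 2×row0 = (0, 1, -3, 1)
  row 2: subtract 1×row0 = (0, -1, 3, 6)
  row 3: subtract -3×row0 = (0, 6, 4, -4)
step 2: normalize row 1 (÷1) = (0, 1, -3, 1)
  row 0: subtract 1×row1 = (1, 0, 3, -3)
  row 2: subtract -1×row1 = (0, 0, 0, 7)
  row 3: subtract 6×row1 = (0, 0, 22, -10)
step 3: exchange rows 2,3
step 3: normalize row 2 (÷22) = (0, 0, 1, -5/11)
  row 0: subtract 3×row2 = (1, 0, 0, -18/11)
  row 1: subtract -3×row2 = (0, 1, 0, -4/11)
step 4: normalize row 3 (÷7) = (0, 0, 0, 1)
  row 0: subtract -18/11×row3 = (1, 0, 0, 0)
  row 1: subtract -4/11×row3 = (0, 1, 0, 0)
  row 2: subtract -5/11×row3 = (0, 0, 1, 0)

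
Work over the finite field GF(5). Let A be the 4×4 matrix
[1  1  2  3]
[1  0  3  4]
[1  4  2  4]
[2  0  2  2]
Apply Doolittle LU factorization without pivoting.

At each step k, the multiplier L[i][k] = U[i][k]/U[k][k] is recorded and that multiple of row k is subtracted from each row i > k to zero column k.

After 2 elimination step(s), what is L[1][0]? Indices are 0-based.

k=0: U[0][0]=1
  eliminate (1,0): mult=1, new row 1: (0, 4, 1, 1); set L[1][0]=1
  eliminate (2,0): mult=1, new row 2: (0, 3, 0, 1); set L[2][0]=1
  eliminate (3,0): mult=2, new row 3: (0, 3, 3, 1); set L[3][0]=2
k=1: U[1][1]=4
  eliminate (2,1): mult=2, new row 2: (0, 0, 3, 4); set L[2][1]=2
  eliminate (3,1): mult=2, new row 3: (0, 0, 1, 4); set L[3][1]=2

L[1][0] = 1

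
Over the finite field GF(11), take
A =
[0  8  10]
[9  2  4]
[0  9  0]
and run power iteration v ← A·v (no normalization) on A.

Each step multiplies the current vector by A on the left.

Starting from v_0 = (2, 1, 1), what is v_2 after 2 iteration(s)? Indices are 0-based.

v_0 = (2, 1, 1).
v_1 = A·v_0 = (7, 2, 9).
v_2 = A·v_1 = (7, 4, 7).

v_2 = (7, 4, 7)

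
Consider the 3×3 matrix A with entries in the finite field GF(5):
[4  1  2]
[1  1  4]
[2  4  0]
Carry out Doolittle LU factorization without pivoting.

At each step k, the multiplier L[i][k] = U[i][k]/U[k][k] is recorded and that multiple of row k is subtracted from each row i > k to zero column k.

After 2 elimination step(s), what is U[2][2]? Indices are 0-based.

[col 0] pivot 4
  R1 -= 4*R0 → (0, 2, 1)  (L[1][0] := 4)
  R2 -= 3*R0 → (0, 1, 4)  (L[2][0] := 3)
[col 1] pivot 2
  R2 -= 3*R1 → (0, 0, 1)  (L[2][1] := 3)

U[2][2] = 1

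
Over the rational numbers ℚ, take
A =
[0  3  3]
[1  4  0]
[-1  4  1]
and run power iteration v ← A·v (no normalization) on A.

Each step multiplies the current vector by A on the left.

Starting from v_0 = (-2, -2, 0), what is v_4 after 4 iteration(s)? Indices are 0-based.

v_0 = (-2, -2, 0).
v_1 = A·v_0 = (-6, -10, -6).
v_2 = A·v_1 = (-48, -46, -40).
v_3 = A·v_2 = (-258, -232, -176).
v_4 = A·v_3 = (-1224, -1186, -846).

v_4 = (-1224, -1186, -846)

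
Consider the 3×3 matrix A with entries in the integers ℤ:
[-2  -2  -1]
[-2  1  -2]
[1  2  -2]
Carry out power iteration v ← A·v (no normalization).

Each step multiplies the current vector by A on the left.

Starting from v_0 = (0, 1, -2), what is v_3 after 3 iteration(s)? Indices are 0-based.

v_3 = (48, 29, -26)

v_0 = (0, 1, -2).
v_1 = A·v_0 = (0, 5, 6).
v_2 = A·v_1 = (-16, -7, -2).
v_3 = A·v_2 = (48, 29, -26).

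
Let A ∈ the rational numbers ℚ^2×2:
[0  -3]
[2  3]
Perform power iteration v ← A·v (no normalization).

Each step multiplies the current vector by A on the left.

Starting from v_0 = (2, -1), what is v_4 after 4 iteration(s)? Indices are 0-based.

v_4 = (-63, 9)

v_0 = (2, -1).
v_1 = A·v_0 = (3, 1).
v_2 = A·v_1 = (-3, 9).
v_3 = A·v_2 = (-27, 21).
v_4 = A·v_3 = (-63, 9).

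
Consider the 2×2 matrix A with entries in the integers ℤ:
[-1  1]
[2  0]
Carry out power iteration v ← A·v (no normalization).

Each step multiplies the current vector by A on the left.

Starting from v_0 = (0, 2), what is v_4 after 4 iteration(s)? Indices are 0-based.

v_0 = (0, 2).
v_1 = A·v_0 = (2, 0).
v_2 = A·v_1 = (-2, 4).
v_3 = A·v_2 = (6, -4).
v_4 = A·v_3 = (-10, 12).

v_4 = (-10, 12)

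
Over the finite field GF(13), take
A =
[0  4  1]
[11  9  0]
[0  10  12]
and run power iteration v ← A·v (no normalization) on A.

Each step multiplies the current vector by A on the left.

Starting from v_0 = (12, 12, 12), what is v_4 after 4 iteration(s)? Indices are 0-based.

v_4 = (12, 0, 1)

v_0 = (12, 12, 12).
v_1 = A·v_0 = (8, 6, 4).
v_2 = A·v_1 = (2, 12, 4).
v_3 = A·v_2 = (0, 0, 12).
v_4 = A·v_3 = (12, 0, 1).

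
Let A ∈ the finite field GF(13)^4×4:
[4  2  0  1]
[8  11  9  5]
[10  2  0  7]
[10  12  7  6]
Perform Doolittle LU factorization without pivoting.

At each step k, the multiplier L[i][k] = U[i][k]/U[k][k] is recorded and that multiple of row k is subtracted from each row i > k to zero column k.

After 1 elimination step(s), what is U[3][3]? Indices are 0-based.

U[3][3] = 10

k=0: U[0][0]=4
  eliminate (1,0): mult=2, new row 1: (0, 7, 9, 3); set L[1][0]=2
  eliminate (2,0): mult=9, new row 2: (0, 10, 0, 11); set L[2][0]=9
  eliminate (3,0): mult=9, new row 3: (0, 7, 7, 10); set L[3][0]=9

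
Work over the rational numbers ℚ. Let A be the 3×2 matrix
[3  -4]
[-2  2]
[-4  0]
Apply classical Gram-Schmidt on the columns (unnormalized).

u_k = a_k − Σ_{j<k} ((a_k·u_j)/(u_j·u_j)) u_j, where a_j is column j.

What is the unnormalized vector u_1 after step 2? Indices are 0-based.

u_1 = (-68/29, 26/29, -64/29)

Step 1: u_0 = a_0 = (3, -2, -4).
Step 2: u_1 = a_1 − (-16/29)·u_0 = (-68/29, 26/29, -64/29).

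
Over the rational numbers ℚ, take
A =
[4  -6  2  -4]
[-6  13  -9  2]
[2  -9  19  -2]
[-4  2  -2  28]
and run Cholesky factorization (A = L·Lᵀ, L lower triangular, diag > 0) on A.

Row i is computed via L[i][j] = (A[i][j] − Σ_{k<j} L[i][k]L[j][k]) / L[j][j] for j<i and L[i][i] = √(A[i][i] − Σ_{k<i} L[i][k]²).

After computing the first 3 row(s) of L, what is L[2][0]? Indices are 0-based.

L[2][0] = 1

Step 1: L[0][0] = √(4) = 2.
  L[1][0] = (-6) / L[0][0] = -3.
Step 2: L[1][1] = √(4) = 2.
  L[2][0] = (2) / L[0][0] = 1.
  L[2][1] = (-6) / L[1][1] = -3.
Step 3: L[2][2] = √(9) = 3.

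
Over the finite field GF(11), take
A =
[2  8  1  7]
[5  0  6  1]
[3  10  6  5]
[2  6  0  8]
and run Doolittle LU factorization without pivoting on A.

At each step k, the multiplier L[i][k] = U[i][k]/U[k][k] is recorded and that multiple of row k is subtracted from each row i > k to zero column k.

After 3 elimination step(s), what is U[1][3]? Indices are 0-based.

[col 0] pivot 2
  R1 -= 8*R0 → (0, 2, 9, 0)  (L[1][0] := 8)
  R2 -= 7*R0 → (0, 9, 10, 0)  (L[2][0] := 7)
  R3 -= 1*R0 → (0, 9, 10, 1)  (L[3][0] := 1)
[col 1] pivot 2
  R2 -= 10*R1 → (0, 0, 8, 0)  (L[2][1] := 10)
  R3 -= 10*R1 → (0, 0, 8, 1)  (L[3][1] := 10)
[col 2] pivot 8
  R3 -= 1*R2 → (0, 0, 0, 1)  (L[3][2] := 1)

U[1][3] = 0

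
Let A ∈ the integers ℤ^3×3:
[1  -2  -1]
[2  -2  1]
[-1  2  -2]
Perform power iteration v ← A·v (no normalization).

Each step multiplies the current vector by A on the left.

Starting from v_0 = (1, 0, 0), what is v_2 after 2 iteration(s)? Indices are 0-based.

v_2 = (-2, -3, 5)

v_0 = (1, 0, 0).
v_1 = A·v_0 = (1, 2, -1).
v_2 = A·v_1 = (-2, -3, 5).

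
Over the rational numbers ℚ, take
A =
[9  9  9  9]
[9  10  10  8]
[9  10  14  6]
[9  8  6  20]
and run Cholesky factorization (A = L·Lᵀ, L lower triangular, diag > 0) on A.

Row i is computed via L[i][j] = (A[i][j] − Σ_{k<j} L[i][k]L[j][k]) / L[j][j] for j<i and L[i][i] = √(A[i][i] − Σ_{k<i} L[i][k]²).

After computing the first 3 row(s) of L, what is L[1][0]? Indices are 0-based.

Step 1: L[0][0] = √(9) = 3.
  L[1][0] = (9) / L[0][0] = 3.
Step 2: L[1][1] = √(1) = 1.
  L[2][0] = (9) / L[0][0] = 3.
  L[2][1] = (1) / L[1][1] = 1.
Step 3: L[2][2] = √(4) = 2.

L[1][0] = 3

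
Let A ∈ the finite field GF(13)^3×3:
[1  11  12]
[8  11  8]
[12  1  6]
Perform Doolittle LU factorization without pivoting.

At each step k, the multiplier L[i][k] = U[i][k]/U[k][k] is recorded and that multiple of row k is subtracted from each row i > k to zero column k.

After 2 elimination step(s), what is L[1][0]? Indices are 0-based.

[col 0] pivot 1
  R1 -= 8*R0 → (0, 1, 3)  (L[1][0] := 8)
  R2 -= 12*R0 → (0, 12, 5)  (L[2][0] := 12)
[col 1] pivot 1
  R2 -= 12*R1 → (0, 0, 8)  (L[2][1] := 12)

L[1][0] = 8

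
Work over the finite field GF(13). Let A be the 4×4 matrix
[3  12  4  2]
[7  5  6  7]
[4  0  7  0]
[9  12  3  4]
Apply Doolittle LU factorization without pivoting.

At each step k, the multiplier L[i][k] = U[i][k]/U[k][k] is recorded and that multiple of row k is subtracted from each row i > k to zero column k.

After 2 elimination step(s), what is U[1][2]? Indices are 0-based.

U[1][2] = 1

k=0: U[0][0]=3
  eliminate (1,0): mult=11, new row 1: (0, 3, 1, 11); set L[1][0]=11
  eliminate (2,0): mult=10, new row 2: (0, 10, 6, 6); set L[2][0]=10
  eliminate (3,0): mult=3, new row 3: (0, 2, 4, 11); set L[3][0]=3
k=1: U[1][1]=3
  eliminate (2,1): mult=12, new row 2: (0, 0, 7, 4); set L[2][1]=12
  eliminate (3,1): mult=5, new row 3: (0, 0, 12, 8); set L[3][1]=5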